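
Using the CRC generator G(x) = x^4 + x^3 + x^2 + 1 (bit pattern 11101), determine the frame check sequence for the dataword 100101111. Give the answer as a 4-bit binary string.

Append 4 zeros: 1001011110000. Divide by 11101 (XOR where the leading bit is 1):
  pos 0: 10010 XOR 11101 = 01111
  pos 1: 11111 XOR 11101 = 00010
  pos 4: 10111 XOR 11101 = 01010
  pos 5: 10100 XOR 11101 = 01001
  pos 6: 10010 XOR 11101 = 01111
  pos 7: 11110 XOR 11101 = 00011
Remainder (last 4 bits) = 0110. This is the CRC / FCS.

0110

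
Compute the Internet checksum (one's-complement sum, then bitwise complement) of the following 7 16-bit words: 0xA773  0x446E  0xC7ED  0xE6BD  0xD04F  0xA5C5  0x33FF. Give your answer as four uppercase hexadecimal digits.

BB5D

One's-complement addition (fold any carry out of bit 15 back into bit 0):
  0xA773 + 0x446E = 0x0EBE1
  0xEBE1 + 0xC7ED = 0x1B3CE → wrap carry → 0xB3CF
  0xB3CF + 0xE6BD = 0x19A8C → wrap carry → 0x9A8D
  0x9A8D + 0xD04F = 0x16ADC → wrap carry → 0x6ADD
  0x6ADD + 0xA5C5 = 0x110A2 → wrap carry → 0x10A3
  0x10A3 + 0x33FF = 0x044A2
One's-complement sum = 0x44A2.
Checksum = ~0x44A2 & 0xFFFF = 0xBB5D.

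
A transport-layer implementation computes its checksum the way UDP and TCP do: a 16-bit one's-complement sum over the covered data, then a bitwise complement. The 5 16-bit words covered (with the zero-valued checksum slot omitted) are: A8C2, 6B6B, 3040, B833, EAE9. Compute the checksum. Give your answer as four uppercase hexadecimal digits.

1874

One's-complement addition (fold any carry out of bit 15 back into bit 0):
  0xA8C2 + 0x6B6B = 0x1142D → wrap carry → 0x142E
  0x142E + 0x3040 = 0x0446E
  0x446E + 0xB833 = 0x0FCA1
  0xFCA1 + 0xEAE9 = 0x1E78A → wrap carry → 0xE78B
One's-complement sum = 0xE78B.
Checksum = ~0xE78B & 0xFFFF = 0x1874.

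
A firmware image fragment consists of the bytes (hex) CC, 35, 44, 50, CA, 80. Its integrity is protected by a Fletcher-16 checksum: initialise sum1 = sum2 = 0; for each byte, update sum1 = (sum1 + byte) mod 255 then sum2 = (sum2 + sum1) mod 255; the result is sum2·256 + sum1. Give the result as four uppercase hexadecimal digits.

EEE1

Running sums (mod 255):
  after byte 0 (CC): sum1=204, sum2=204
  after byte 1 (35): sum1=2, sum2=206
  after byte 2 (44): sum1=70, sum2=21
  after byte 3 (50): sum1=150, sum2=171
  after byte 4 (CA): sum1=97, sum2=13
  after byte 5 (80): sum1=225, sum2=238
Checksum = sum2·256 + sum1 = 238·256 + 225 = 61153 = 0xEEE1.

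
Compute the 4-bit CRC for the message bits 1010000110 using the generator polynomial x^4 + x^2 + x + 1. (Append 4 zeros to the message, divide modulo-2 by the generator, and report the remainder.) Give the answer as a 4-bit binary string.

Append 4 zeros: 10100001100000. Divide by 10111 (XOR where the leading bit is 1):
  pos 0: 10100 XOR 10111 = 00011
  pos 3: 11001 XOR 10111 = 01110
  pos 4: 11101 XOR 10111 = 01010
  pos 5: 10100 XOR 10111 = 00011
  pos 8: 11000 XOR 10111 = 01111
  pos 9: 11110 XOR 10111 = 01001
Remainder (last 4 bits) = 1001. This is the CRC / FCS.

1001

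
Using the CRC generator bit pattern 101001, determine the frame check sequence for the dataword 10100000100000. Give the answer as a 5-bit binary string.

Append 5 zeros: 1010000010000000000. Divide by 101001 (XOR where the leading bit is 1):
  pos 0: 101000 XOR 101001 = 000001
  pos 5: 100100 XOR 101001 = 001101
  pos 7: 110100 XOR 101001 = 011101
  pos 8: 111010 XOR 101001 = 010011
  pos 9: 100110 XOR 101001 = 001111
  pos 11: 111100 XOR 101001 = 010101
  pos 12: 101010 XOR 101001 = 000011
Remainder (last 5 bits) = 00110. This is the CRC / FCS.

00110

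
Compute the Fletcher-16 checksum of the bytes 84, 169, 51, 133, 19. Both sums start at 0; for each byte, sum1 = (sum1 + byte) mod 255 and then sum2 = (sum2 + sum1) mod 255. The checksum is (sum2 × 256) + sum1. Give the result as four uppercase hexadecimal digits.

04C9

Running sums (mod 255):
  after byte 0 (84): sum1=84, sum2=84
  after byte 1 (169): sum1=253, sum2=82
  after byte 2 (51): sum1=49, sum2=131
  after byte 3 (133): sum1=182, sum2=58
  after byte 4 (19): sum1=201, sum2=4
Checksum = sum2·256 + sum1 = 4·256 + 201 = 1225 = 0x04C9.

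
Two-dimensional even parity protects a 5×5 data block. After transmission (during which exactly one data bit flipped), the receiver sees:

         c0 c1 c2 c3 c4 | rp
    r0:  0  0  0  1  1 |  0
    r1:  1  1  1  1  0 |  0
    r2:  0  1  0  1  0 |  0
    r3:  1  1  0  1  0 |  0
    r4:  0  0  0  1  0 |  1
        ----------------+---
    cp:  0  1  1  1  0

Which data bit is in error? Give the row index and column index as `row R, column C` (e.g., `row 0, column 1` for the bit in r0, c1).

row 3, column 4

Recompute each row's even parity and compare to rp:
  r0: data parity 0, sent rp 0 → ok
  r1: data parity 0, sent rp 0 → ok
  r2: data parity 0, sent rp 0 → ok
  r3: data parity 1, sent rp 0 → mismatch
  r4: data parity 1, sent rp 1 → ok
Recompute each column's even parity and compare to cp:
  c0: data parity 0, sent cp 0 → ok
  c1: data parity 1, sent cp 1 → ok
  c2: data parity 1, sent cp 1 → ok
  c3: data parity 1, sent cp 1 → ok
  c4: data parity 1, sent cp 0 → mismatch
Exactly one row (r3) and one column (c4) fail → the flipped bit is at their intersection.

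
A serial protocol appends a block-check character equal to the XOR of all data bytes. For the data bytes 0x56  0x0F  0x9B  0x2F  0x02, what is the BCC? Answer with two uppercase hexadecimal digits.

XOR the bytes together:
  start with 0x56
  0x56 ⊕ 0x0F = 0x59
  0x59 ⊕ 0x9B = 0xC2
  0xC2 ⊕ 0x2F = 0xED
  0xED ⊕ 0x02 = 0xEF

EF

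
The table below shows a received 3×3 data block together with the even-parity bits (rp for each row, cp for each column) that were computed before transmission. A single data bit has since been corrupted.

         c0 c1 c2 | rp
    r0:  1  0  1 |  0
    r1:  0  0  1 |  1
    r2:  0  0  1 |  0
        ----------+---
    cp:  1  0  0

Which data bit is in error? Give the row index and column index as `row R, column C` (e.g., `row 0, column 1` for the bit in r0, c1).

Recompute each row's even parity and compare to rp:
  r0: data parity 0, sent rp 0 → ok
  r1: data parity 1, sent rp 1 → ok
  r2: data parity 1, sent rp 0 → mismatch
Recompute each column's even parity and compare to cp:
  c0: data parity 1, sent cp 1 → ok
  c1: data parity 0, sent cp 0 → ok
  c2: data parity 1, sent cp 0 → mismatch
Exactly one row (r2) and one column (c2) fail → the flipped bit is at their intersection.

row 2, column 2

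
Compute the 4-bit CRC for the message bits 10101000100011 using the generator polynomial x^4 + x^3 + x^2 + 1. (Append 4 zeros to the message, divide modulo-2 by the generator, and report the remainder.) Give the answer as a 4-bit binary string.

Append 4 zeros: 101010001000110000. Divide by 11101 (XOR where the leading bit is 1):
  pos 0: 10101 XOR 11101 = 01000
  pos 1: 10000 XOR 11101 = 01101
  pos 2: 11010 XOR 11101 = 00111
  pos 4: 11101 XOR 11101 = 00000
  pos 12: 11000 XOR 11101 = 00101
Remainder (last 4 bits) = 1010. This is the CRC / FCS.

1010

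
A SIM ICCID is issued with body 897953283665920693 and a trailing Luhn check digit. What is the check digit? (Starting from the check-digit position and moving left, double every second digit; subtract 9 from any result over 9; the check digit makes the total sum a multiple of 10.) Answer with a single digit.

3

Partial digits right→left: 3 9 6 0 2 9 5 6 6 3 8 2 3 5 9 7 9 8
Double every second digit counting from the check-digit position (so the 1st, 3rd, 5th, ... of the partial from the right).
  doubled (with −9 where >9): 6 3 4 1 3 7 6 9 9 → sum 48
  kept as-is: 9 0 9 6 3 2 5 7 8 → sum 49
Total = 48 + 49 = 97.
Check digit = (10 − (97 mod 10)) mod 10 = 3.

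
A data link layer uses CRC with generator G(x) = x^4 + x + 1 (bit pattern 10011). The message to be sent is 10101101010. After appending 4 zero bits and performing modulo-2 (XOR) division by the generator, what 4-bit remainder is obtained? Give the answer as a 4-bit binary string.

0110

Append 4 zeros: 101011010100000. Divide by 10011 (XOR where the leading bit is 1):
  pos 0: 10101 XOR 10011 = 00110
  pos 2: 11010 XOR 10011 = 01001
  pos 3: 10011 XOR 10011 = 00000
  pos 9: 10000 XOR 10011 = 00011
Remainder (last 4 bits) = 0110. This is the CRC / FCS.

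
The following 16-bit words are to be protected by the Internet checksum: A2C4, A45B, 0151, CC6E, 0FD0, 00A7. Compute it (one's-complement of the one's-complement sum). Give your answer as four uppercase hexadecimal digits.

DAA8

One's-complement addition (fold any carry out of bit 15 back into bit 0):
  0xA2C4 + 0xA45B = 0x1471F → wrap carry → 0x4720
  0x4720 + 0x0151 = 0x04871
  0x4871 + 0xCC6E = 0x114DF → wrap carry → 0x14E0
  0x14E0 + 0x0FD0 = 0x024B0
  0x24B0 + 0x00A7 = 0x02557
One's-complement sum = 0x2557.
Checksum = ~0x2557 & 0xFFFF = 0xDAA8.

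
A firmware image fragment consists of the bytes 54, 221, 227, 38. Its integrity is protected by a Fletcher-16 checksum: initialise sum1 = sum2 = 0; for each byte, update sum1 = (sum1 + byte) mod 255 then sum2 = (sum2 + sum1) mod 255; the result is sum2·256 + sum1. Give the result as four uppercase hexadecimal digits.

601E

Running sums (mod 255):
  after byte 0 (54): sum1=54, sum2=54
  after byte 1 (221): sum1=20, sum2=74
  after byte 2 (227): sum1=247, sum2=66
  after byte 3 (38): sum1=30, sum2=96
Checksum = sum2·256 + sum1 = 96·256 + 30 = 24606 = 0x601E.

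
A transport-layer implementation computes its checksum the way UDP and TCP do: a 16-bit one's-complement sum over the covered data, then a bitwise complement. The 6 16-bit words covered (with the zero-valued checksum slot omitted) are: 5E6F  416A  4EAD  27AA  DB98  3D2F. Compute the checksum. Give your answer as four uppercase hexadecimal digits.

D106

One's-complement addition (fold any carry out of bit 15 back into bit 0):
  0x5E6F + 0x416A = 0x09FD9
  0x9FD9 + 0x4EAD = 0x0EE86
  0xEE86 + 0x27AA = 0x11630 → wrap carry → 0x1631
  0x1631 + 0xDB98 = 0x0F1C9
  0xF1C9 + 0x3D2F = 0x12EF8 → wrap carry → 0x2EF9
One's-complement sum = 0x2EF9.
Checksum = ~0x2EF9 & 0xFFFF = 0xD106.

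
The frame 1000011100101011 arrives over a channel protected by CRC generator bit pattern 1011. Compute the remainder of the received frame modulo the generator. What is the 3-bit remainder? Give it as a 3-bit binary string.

000

Modulo-2 division of 1000011100101011 by 1011:
  pos 0: 1000 XOR 1011 = 0011
  pos 2: 1101 XOR 1011 = 0110
  pos 3: 1101 XOR 1011 = 0110
  pos 4: 1101 XOR 1011 = 0110
  pos 5: 1100 XOR 1011 = 0111
  pos 6: 1110 XOR 1011 = 0101
  pos 7: 1011 XOR 1011 = 0000
  pos 12: 1011 XOR 1011 = 0000
Remainder = 000 (zero — the frame passes the CRC check).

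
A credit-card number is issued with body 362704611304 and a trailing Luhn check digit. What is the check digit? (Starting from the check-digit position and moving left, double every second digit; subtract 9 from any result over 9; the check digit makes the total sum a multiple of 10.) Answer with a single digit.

6

Partial digits right→left: 4 0 3 1 1 6 4 0 7 2 6 3
Double every second digit counting from the check-digit position (so the 1st, 3rd, 5th, ... of the partial from the right).
  doubled (with −9 where >9): 8 6 2 8 5 3 → sum 32
  kept as-is: 0 1 6 0 2 3 → sum 12
Total = 32 + 12 = 44.
Check digit = (10 − (44 mod 10)) mod 10 = 6.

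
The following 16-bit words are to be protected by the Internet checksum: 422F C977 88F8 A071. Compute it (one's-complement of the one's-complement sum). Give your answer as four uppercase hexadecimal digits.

CAEE

One's-complement addition (fold any carry out of bit 15 back into bit 0):
  0x422F + 0xC977 = 0x10BA6 → wrap carry → 0x0BA7
  0x0BA7 + 0x88F8 = 0x0949F
  0x949F + 0xA071 = 0x13510 → wrap carry → 0x3511
One's-complement sum = 0x3511.
Checksum = ~0x3511 & 0xFFFF = 0xCAEE.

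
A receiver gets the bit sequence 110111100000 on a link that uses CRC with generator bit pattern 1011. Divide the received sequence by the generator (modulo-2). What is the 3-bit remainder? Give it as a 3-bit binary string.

Modulo-2 division of 110111100000 by 1011:
  pos 0: 1101 XOR 1011 = 0110
  pos 1: 1101 XOR 1011 = 0110
  pos 2: 1101 XOR 1011 = 0110
  pos 3: 1101 XOR 1011 = 0110
  pos 4: 1100 XOR 1011 = 0111
  pos 5: 1110 XOR 1011 = 0101
  pos 6: 1010 XOR 1011 = 0001
Remainder = 100 (nonzero — an error is detected).

100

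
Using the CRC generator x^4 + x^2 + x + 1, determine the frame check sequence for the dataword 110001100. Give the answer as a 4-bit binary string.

Append 4 zeros: 1100011000000. Divide by 10111 (XOR where the leading bit is 1):
  pos 0: 11000 XOR 10111 = 01111
  pos 1: 11111 XOR 10111 = 01000
  pos 2: 10001 XOR 10111 = 00110
  pos 4: 11000 XOR 10111 = 01111
  pos 5: 11110 XOR 10111 = 01001
  pos 6: 10010 XOR 10111 = 00101
  pos 8: 10100 XOR 10111 = 00011
Remainder (last 4 bits) = 0011. This is the CRC / FCS.

0011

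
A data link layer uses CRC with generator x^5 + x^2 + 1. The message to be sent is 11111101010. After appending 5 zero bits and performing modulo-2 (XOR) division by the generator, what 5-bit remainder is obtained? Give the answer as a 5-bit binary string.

Append 5 zeros: 1111110101000000. Divide by 100101 (XOR where the leading bit is 1):
  pos 0: 111111 XOR 100101 = 011010
  pos 1: 110100 XOR 100101 = 010001
  pos 2: 100011 XOR 100101 = 000110
  pos 5: 110010 XOR 100101 = 010111
  pos 6: 101110 XOR 100101 = 001011
  pos 8: 101100 XOR 100101 = 001001
  pos 10: 100100 XOR 100101 = 000001
Remainder (last 5 bits) = 00001. This is the CRC / FCS.

00001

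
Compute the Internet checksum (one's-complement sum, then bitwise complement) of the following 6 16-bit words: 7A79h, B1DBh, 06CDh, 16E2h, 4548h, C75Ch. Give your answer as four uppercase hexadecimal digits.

A956

One's-complement addition (fold any carry out of bit 15 back into bit 0):
  0x7A79 + 0xB1DB = 0x12C54 → wrap carry → 0x2C55
  0x2C55 + 0x06CD = 0x03322
  0x3322 + 0x16E2 = 0x04A04
  0x4A04 + 0x4548 = 0x08F4C
  0x8F4C + 0xC75C = 0x156A8 → wrap carry → 0x56A9
One's-complement sum = 0x56A9.
Checksum = ~0x56A9 & 0xFFFF = 0xA956.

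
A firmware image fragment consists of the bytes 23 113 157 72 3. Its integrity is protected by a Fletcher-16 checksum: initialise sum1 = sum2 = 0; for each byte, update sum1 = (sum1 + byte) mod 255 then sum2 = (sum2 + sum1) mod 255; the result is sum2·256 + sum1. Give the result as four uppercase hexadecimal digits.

A571

Running sums (mod 255):
  after byte 0 (23): sum1=23, sum2=23
  after byte 1 (113): sum1=136, sum2=159
  after byte 2 (157): sum1=38, sum2=197
  after byte 3 (72): sum1=110, sum2=52
  after byte 4 (3): sum1=113, sum2=165
Checksum = sum2·256 + sum1 = 165·256 + 113 = 42353 = 0xA571.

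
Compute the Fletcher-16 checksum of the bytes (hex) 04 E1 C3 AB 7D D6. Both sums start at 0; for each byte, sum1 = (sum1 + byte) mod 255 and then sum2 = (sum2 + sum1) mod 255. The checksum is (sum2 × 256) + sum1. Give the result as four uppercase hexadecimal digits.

65A9

Running sums (mod 255):
  after byte 0 (04): sum1=4, sum2=4
  after byte 1 (E1): sum1=229, sum2=233
  after byte 2 (C3): sum1=169, sum2=147
  after byte 3 (AB): sum1=85, sum2=232
  after byte 4 (7D): sum1=210, sum2=187
  after byte 5 (D6): sum1=169, sum2=101
Checksum = sum2·256 + sum1 = 101·256 + 169 = 26025 = 0x65A9.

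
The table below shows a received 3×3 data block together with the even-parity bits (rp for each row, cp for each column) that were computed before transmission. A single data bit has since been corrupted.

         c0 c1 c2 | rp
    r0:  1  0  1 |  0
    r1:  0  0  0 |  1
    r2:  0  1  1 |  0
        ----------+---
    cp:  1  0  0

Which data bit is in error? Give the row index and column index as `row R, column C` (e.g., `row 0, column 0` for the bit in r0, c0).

Recompute each row's even parity and compare to rp:
  r0: data parity 0, sent rp 0 → ok
  r1: data parity 0, sent rp 1 → mismatch
  r2: data parity 0, sent rp 0 → ok
Recompute each column's even parity and compare to cp:
  c0: data parity 1, sent cp 1 → ok
  c1: data parity 1, sent cp 0 → mismatch
  c2: data parity 0, sent cp 0 → ok
Exactly one row (r1) and one column (c1) fail → the flipped bit is at their intersection.

row 1, column 1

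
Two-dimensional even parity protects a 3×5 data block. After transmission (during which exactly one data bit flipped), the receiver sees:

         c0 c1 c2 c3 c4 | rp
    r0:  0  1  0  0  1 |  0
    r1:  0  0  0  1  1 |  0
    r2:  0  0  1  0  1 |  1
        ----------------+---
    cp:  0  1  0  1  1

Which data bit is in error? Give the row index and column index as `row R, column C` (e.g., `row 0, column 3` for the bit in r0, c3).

row 2, column 2

Recompute each row's even parity and compare to rp:
  r0: data parity 0, sent rp 0 → ok
  r1: data parity 0, sent rp 0 → ok
  r2: data parity 0, sent rp 1 → mismatch
Recompute each column's even parity and compare to cp:
  c0: data parity 0, sent cp 0 → ok
  c1: data parity 1, sent cp 1 → ok
  c2: data parity 1, sent cp 0 → mismatch
  c3: data parity 1, sent cp 1 → ok
  c4: data parity 1, sent cp 1 → ok
Exactly one row (r2) and one column (c2) fail → the flipped bit is at their intersection.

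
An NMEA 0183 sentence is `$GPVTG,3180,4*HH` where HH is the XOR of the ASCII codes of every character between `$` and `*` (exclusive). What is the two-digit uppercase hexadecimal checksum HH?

6C

XOR the ASCII codes of the payload characters:
  'G' = 0x47 → acc = 0x47
  'P' = 0x50 → acc = 0x17
  'V' = 0x56 → acc = 0x41
  'T' = 0x54 → acc = 0x15
  'G' = 0x47 → acc = 0x52
  ',' = 0x2C → acc = 0x7E
  '3' = 0x33 → acc = 0x4D
  '1' = 0x31 → acc = 0x7C
  '8' = 0x38 → acc = 0x44
  '0' = 0x30 → acc = 0x74
  ',' = 0x2C → acc = 0x58
  '4' = 0x34 → acc = 0x6C
Checksum = 0x6C.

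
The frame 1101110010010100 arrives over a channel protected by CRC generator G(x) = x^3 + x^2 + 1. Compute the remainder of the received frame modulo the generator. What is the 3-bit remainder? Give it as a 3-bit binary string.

000

Modulo-2 division of 1101110010010100 by 1101:
  pos 0: 1101 XOR 1101 = 0000
  pos 4: 1100 XOR 1101 = 0001
  pos 7: 1100 XOR 1101 = 0001
  pos 10: 1101 XOR 1101 = 0000
Remainder = 000 (zero — the frame passes the CRC check).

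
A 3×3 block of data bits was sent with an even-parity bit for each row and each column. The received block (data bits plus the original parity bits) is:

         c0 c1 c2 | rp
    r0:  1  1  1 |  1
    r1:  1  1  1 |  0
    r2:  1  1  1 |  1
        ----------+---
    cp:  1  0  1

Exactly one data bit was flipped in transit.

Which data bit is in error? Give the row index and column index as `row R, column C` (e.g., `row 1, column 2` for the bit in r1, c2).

Recompute each row's even parity and compare to rp:
  r0: data parity 1, sent rp 1 → ok
  r1: data parity 1, sent rp 0 → mismatch
  r2: data parity 1, sent rp 1 → ok
Recompute each column's even parity and compare to cp:
  c0: data parity 1, sent cp 1 → ok
  c1: data parity 1, sent cp 0 → mismatch
  c2: data parity 1, sent cp 1 → ok
Exactly one row (r1) and one column (c1) fail → the flipped bit is at their intersection.

row 1, column 1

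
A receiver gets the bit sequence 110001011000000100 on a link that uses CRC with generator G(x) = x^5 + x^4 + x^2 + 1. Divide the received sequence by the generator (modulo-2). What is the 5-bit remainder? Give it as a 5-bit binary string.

00000

Modulo-2 division of 110001011000000100 by 110101:
  pos 0: 110001 XOR 110101 = 000100
  pos 3: 100011 XOR 110101 = 010110
  pos 4: 101100 XOR 110101 = 011001
  pos 5: 110010 XOR 110101 = 000111
  pos 8: 111000 XOR 110101 = 001101
  pos 10: 110101 XOR 110101 = 000000
Remainder = 00000 (zero — the frame passes the CRC check).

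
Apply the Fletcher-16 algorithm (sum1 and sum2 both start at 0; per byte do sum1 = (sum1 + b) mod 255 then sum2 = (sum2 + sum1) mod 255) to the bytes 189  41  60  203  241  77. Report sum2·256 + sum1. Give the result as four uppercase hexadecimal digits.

C52E

Running sums (mod 255):
  after byte 0 (189): sum1=189, sum2=189
  after byte 1 (41): sum1=230, sum2=164
  after byte 2 (60): sum1=35, sum2=199
  after byte 3 (203): sum1=238, sum2=182
  after byte 4 (241): sum1=224, sum2=151
  after byte 5 (77): sum1=46, sum2=197
Checksum = sum2·256 + sum1 = 197·256 + 46 = 50478 = 0xC52E.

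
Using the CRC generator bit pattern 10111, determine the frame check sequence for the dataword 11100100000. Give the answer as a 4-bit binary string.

0000

Append 4 zeros: 111001000000000. Divide by 10111 (XOR where the leading bit is 1):
  pos 0: 11100 XOR 10111 = 01011
  pos 1: 10111 XOR 10111 = 00000
Remainder (last 4 bits) = 0000. This is the CRC / FCS.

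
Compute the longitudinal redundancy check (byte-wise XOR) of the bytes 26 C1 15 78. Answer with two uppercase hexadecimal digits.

XOR the bytes together:
  start with 0x26
  0x26 ⊕ 0xC1 = 0xE7
  0xE7 ⊕ 0x15 = 0xF2
  0xF2 ⊕ 0x78 = 0x8A

8A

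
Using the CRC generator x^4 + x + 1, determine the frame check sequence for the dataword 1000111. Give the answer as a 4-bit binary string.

Append 4 zeros: 10001110000. Divide by 10011 (XOR where the leading bit is 1):
  pos 0: 10001 XOR 10011 = 00010
  pos 3: 10110 XOR 10011 = 00101
  pos 5: 10100 XOR 10011 = 00111
Remainder (last 4 bits) = 1110. This is the CRC / FCS.

1110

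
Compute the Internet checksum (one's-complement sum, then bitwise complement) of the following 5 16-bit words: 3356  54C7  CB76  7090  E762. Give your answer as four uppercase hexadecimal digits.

5478

One's-complement addition (fold any carry out of bit 15 back into bit 0):
  0x3356 + 0x54C7 = 0x0881D
  0x881D + 0xCB76 = 0x15393 → wrap carry → 0x5394
  0x5394 + 0x7090 = 0x0C424
  0xC424 + 0xE762 = 0x1AB86 → wrap carry → 0xAB87
One's-complement sum = 0xAB87.
Checksum = ~0xAB87 & 0xFFFF = 0x5478.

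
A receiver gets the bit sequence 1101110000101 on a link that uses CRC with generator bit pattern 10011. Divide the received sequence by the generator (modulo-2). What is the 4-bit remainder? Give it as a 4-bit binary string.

Modulo-2 division of 1101110000101 by 10011:
  pos 0: 11011 XOR 10011 = 01000
  pos 1: 10001 XOR 10011 = 00010
  pos 4: 10000 XOR 10011 = 00011
  pos 7: 11010 XOR 10011 = 01001
  pos 8: 10011 XOR 10011 = 00000
Remainder = 0000 (zero — the frame passes the CRC check).

0000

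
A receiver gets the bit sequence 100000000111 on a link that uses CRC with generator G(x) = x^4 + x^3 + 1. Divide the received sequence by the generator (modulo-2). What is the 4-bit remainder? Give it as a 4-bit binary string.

1010

Modulo-2 division of 100000000111 by 11001:
  pos 0: 10000 XOR 11001 = 01001
  pos 1: 10010 XOR 11001 = 01011
  pos 2: 10110 XOR 11001 = 01111
  pos 3: 11110 XOR 11001 = 00111
  pos 5: 11101 XOR 11001 = 00100
  pos 7: 10011 XOR 11001 = 01010
Remainder = 1010 (nonzero — an error is detected).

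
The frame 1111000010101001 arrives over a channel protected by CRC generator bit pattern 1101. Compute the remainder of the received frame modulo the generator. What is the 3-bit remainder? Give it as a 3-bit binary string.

000

Modulo-2 division of 1111000010101001 by 1101:
  pos 0: 1111 XOR 1101 = 0010
  pos 2: 1000 XOR 1101 = 0101
  pos 3: 1010 XOR 1101 = 0111
  pos 4: 1110 XOR 1101 = 0011
  pos 6: 1110 XOR 1101 = 0011
  pos 8: 1110 XOR 1101 = 0011
  pos 10: 1110 XOR 1101 = 0011
  pos 12: 1101 XOR 1101 = 0000
Remainder = 000 (zero — the frame passes the CRC check).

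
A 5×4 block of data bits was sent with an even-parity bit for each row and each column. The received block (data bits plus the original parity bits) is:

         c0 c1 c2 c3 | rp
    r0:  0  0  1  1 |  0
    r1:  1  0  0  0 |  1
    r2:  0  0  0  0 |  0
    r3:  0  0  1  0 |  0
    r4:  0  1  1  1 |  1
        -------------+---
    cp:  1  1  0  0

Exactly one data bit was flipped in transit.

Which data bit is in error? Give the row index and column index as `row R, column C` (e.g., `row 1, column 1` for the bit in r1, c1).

Recompute each row's even parity and compare to rp:
  r0: data parity 0, sent rp 0 → ok
  r1: data parity 1, sent rp 1 → ok
  r2: data parity 0, sent rp 0 → ok
  r3: data parity 1, sent rp 0 → mismatch
  r4: data parity 1, sent rp 1 → ok
Recompute each column's even parity and compare to cp:
  c0: data parity 1, sent cp 1 → ok
  c1: data parity 1, sent cp 1 → ok
  c2: data parity 1, sent cp 0 → mismatch
  c3: data parity 0, sent cp 0 → ok
Exactly one row (r3) and one column (c2) fail → the flipped bit is at their intersection.

row 3, column 2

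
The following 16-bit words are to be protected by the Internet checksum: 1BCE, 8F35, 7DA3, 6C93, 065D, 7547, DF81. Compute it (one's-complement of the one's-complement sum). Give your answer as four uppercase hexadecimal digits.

0F9F

One's-complement addition (fold any carry out of bit 15 back into bit 0):
  0x1BCE + 0x8F35 = 0x0AB03
  0xAB03 + 0x7DA3 = 0x128A6 → wrap carry → 0x28A7
  0x28A7 + 0x6C93 = 0x0953A
  0x953A + 0x065D = 0x09B97
  0x9B97 + 0x7547 = 0x110DE → wrap carry → 0x10DF
  0x10DF + 0xDF81 = 0x0F060
One's-complement sum = 0xF060.
Checksum = ~0xF060 & 0xFFFF = 0x0F9F.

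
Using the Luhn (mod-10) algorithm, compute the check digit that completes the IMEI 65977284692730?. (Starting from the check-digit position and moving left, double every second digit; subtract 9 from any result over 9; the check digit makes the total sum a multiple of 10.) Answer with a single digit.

Partial digits right→left: 0 3 7 2 9 6 4 8 2 7 7 9 5 6
Double every second digit counting from the check-digit position (so the 1st, 3rd, 5th, ... of the partial from the right).
  doubled (with −9 where >9): 0 5 9 8 4 5 1 → sum 32
  kept as-is: 3 2 6 8 7 9 6 → sum 41
Total = 32 + 41 = 73.
Check digit = (10 − (73 mod 10)) mod 10 = 7.

7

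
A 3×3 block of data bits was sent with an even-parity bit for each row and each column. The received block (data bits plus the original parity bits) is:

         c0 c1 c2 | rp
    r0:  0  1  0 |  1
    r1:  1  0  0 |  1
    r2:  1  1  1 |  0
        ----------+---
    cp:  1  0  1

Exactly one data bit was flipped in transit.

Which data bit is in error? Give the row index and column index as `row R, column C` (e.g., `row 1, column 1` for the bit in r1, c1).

Recompute each row's even parity and compare to rp:
  r0: data parity 1, sent rp 1 → ok
  r1: data parity 1, sent rp 1 → ok
  r2: data parity 1, sent rp 0 → mismatch
Recompute each column's even parity and compare to cp:
  c0: data parity 0, sent cp 1 → mismatch
  c1: data parity 0, sent cp 0 → ok
  c2: data parity 1, sent cp 1 → ok
Exactly one row (r2) and one column (c0) fail → the flipped bit is at their intersection.

row 2, column 0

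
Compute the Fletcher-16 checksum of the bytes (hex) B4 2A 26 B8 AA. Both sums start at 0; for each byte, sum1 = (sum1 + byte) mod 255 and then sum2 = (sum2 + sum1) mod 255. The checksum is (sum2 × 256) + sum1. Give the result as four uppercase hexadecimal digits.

Running sums (mod 255):
  after byte 0 (B4): sum1=180, sum2=180
  after byte 1 (2A): sum1=222, sum2=147
  after byte 2 (26): sum1=5, sum2=152
  after byte 3 (B8): sum1=189, sum2=86
  after byte 4 (AA): sum1=104, sum2=190
Checksum = sum2·256 + sum1 = 190·256 + 104 = 48744 = 0xBE68.

BE68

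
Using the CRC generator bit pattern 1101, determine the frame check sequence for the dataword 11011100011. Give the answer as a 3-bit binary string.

100

Append 3 zeros: 11011100011000. Divide by 1101 (XOR where the leading bit is 1):
  pos 0: 1101 XOR 1101 = 0000
  pos 4: 1100 XOR 1101 = 0001
  pos 7: 1011 XOR 1101 = 0110
  pos 8: 1100 XOR 1101 = 0001
Remainder (last 3 bits) = 100. This is the CRC / FCS.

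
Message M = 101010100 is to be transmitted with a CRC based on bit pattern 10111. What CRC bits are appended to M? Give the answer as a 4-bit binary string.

1111

Append 4 zeros: 1010101000000. Divide by 10111 (XOR where the leading bit is 1):
  pos 0: 10101 XOR 10111 = 00010
  pos 3: 10010 XOR 10111 = 00101
  pos 5: 10100 XOR 10111 = 00011
  pos 8: 11000 XOR 10111 = 01111
Remainder (last 4 bits) = 1111. This is the CRC / FCS.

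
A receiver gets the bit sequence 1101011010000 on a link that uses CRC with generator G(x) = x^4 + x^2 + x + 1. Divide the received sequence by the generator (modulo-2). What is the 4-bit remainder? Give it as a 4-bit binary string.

0000

Modulo-2 division of 1101011010000 by 10111:
  pos 0: 11010 XOR 10111 = 01101
  pos 1: 11011 XOR 10111 = 01100
  pos 2: 11001 XOR 10111 = 01110
  pos 3: 11100 XOR 10111 = 01011
  pos 4: 10111 XOR 10111 = 00000
Remainder = 0000 (zero — the frame passes the CRC check).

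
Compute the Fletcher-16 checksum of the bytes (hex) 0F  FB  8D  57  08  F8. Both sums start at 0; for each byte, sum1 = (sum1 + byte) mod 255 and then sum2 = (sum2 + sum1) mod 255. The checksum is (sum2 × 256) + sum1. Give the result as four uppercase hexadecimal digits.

Running sums (mod 255):
  after byte 0 (0F): sum1=15, sum2=15
  after byte 1 (FB): sum1=11, sum2=26
  after byte 2 (8D): sum1=152, sum2=178
  after byte 3 (57): sum1=239, sum2=162
  after byte 4 (08): sum1=247, sum2=154
  after byte 5 (F8): sum1=240, sum2=139
Checksum = sum2·256 + sum1 = 139·256 + 240 = 35824 = 0x8BF0.

8BF0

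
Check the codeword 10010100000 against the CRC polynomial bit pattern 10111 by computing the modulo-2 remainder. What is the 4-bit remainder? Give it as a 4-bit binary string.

0111

Modulo-2 division of 10010100000 by 10111:
  pos 0: 10010 XOR 10111 = 00101
  pos 2: 10110 XOR 10111 = 00001
  pos 6: 10000 XOR 10111 = 00111
Remainder = 0111 (nonzero — an error is detected).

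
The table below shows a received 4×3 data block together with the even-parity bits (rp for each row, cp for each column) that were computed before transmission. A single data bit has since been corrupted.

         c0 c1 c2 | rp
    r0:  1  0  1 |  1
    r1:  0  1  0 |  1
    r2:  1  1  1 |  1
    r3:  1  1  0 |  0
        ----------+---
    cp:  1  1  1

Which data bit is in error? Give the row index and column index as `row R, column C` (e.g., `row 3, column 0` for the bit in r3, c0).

row 0, column 2

Recompute each row's even parity and compare to rp:
  r0: data parity 0, sent rp 1 → mismatch
  r1: data parity 1, sent rp 1 → ok
  r2: data parity 1, sent rp 1 → ok
  r3: data parity 0, sent rp 0 → ok
Recompute each column's even parity and compare to cp:
  c0: data parity 1, sent cp 1 → ok
  c1: data parity 1, sent cp 1 → ok
  c2: data parity 0, sent cp 1 → mismatch
Exactly one row (r0) and one column (c2) fail → the flipped bit is at their intersection.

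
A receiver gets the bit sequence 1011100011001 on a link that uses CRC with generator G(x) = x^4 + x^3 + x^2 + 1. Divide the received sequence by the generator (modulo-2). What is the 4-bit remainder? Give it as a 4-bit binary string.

Modulo-2 division of 1011100011001 by 11101:
  pos 0: 10111 XOR 11101 = 01010
  pos 1: 10100 XOR 11101 = 01001
  pos 2: 10010 XOR 11101 = 01111
  pos 3: 11110 XOR 11101 = 00011
  pos 6: 11110 XOR 11101 = 00011
Remainder = 1101 (nonzero — an error is detected).

1101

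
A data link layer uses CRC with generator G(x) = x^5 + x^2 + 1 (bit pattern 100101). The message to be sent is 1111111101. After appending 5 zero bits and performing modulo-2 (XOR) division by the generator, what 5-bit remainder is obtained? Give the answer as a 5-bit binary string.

11111

Append 5 zeros: 111111110100000. Divide by 100101 (XOR where the leading bit is 1):
  pos 0: 111111 XOR 100101 = 011010
  pos 1: 110101 XOR 100101 = 010000
  pos 2: 100001 XOR 100101 = 000100
  pos 5: 100010 XOR 100101 = 000111
  pos 8: 111000 XOR 100101 = 011101
  pos 9: 111010 XOR 100101 = 011111
Remainder (last 5 bits) = 11111. This is the CRC / FCS.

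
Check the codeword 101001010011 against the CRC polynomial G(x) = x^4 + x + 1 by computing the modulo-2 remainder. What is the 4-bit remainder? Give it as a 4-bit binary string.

1000

Modulo-2 division of 101001010011 by 10011:
  pos 0: 10100 XOR 10011 = 00111
  pos 2: 11110 XOR 10011 = 01101
  pos 3: 11011 XOR 10011 = 01000
  pos 4: 10000 XOR 10011 = 00011
  pos 7: 11011 XOR 10011 = 01000
Remainder = 1000 (nonzero — an error is detected).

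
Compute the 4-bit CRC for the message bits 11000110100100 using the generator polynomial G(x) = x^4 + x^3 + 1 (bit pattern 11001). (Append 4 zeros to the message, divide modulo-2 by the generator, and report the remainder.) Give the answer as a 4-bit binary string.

0010

Append 4 zeros: 110001101001000000. Divide by 11001 (XOR where the leading bit is 1):
  pos 0: 11000 XOR 11001 = 00001
  pos 4: 11101 XOR 11001 = 00100
  pos 6: 10000 XOR 11001 = 01001
  pos 7: 10011 XOR 11001 = 01010
  pos 8: 10100 XOR 11001 = 01101
  pos 9: 11010 XOR 11001 = 00011
  pos 12: 11000 XOR 11001 = 00001
Remainder (last 4 bits) = 0010. This is the CRC / FCS.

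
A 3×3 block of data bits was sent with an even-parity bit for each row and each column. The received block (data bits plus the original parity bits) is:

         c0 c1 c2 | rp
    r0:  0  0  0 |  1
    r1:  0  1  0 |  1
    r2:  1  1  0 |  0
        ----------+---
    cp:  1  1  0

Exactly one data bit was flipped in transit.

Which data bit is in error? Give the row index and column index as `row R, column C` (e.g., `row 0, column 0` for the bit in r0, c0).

Recompute each row's even parity and compare to rp:
  r0: data parity 0, sent rp 1 → mismatch
  r1: data parity 1, sent rp 1 → ok
  r2: data parity 0, sent rp 0 → ok
Recompute each column's even parity and compare to cp:
  c0: data parity 1, sent cp 1 → ok
  c1: data parity 0, sent cp 1 → mismatch
  c2: data parity 0, sent cp 0 → ok
Exactly one row (r0) and one column (c1) fail → the flipped bit is at their intersection.

row 0, column 1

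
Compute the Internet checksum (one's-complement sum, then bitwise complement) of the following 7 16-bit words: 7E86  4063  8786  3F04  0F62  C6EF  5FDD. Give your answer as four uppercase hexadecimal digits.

One's-complement addition (fold any carry out of bit 15 back into bit 0):
  0x7E86 + 0x4063 = 0x0BEE9
  0xBEE9 + 0x8786 = 0x1466F → wrap carry → 0x4670
  0x4670 + 0x3F04 = 0x08574
  0x8574 + 0x0F62 = 0x094D6
  0x94D6 + 0xC6EF = 0x15BC5 → wrap carry → 0x5BC6
  0x5BC6 + 0x5FDD = 0x0BBA3
One's-complement sum = 0xBBA3.
Checksum = ~0xBBA3 & 0xFFFF = 0x445C.

445C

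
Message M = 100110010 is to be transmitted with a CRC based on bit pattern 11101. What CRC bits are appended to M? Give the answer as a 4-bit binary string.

Append 4 zeros: 1001100100000. Divide by 11101 (XOR where the leading bit is 1):
  pos 0: 10011 XOR 11101 = 01110
  pos 1: 11100 XOR 11101 = 00001
  pos 5: 10100 XOR 11101 = 01001
  pos 6: 10010 XOR 11101 = 01111
  pos 7: 11110 XOR 11101 = 00011
Remainder (last 4 bits) = 0110. This is the CRC / FCS.

0110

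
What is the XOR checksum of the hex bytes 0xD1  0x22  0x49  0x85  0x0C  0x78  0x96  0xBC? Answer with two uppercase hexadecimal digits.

XOR the bytes together:
  start with 0xD1
  0xD1 ⊕ 0x22 = 0xF3
  0xF3 ⊕ 0x49 = 0xBA
  0xBA ⊕ 0x85 = 0x3F
  0x3F ⊕ 0x0C = 0x33
  0x33 ⊕ 0x78 = 0x4B
  0x4B ⊕ 0x96 = 0xDD
  0xDD ⊕ 0xBC = 0x61

61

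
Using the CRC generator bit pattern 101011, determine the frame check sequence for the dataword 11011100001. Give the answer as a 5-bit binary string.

Append 5 zeros: 1101110000100000. Divide by 101011 (XOR where the leading bit is 1):
  pos 0: 110111 XOR 101011 = 011100
  pos 1: 111000 XOR 101011 = 010011
  pos 2: 100110 XOR 101011 = 001101
  pos 4: 110100 XOR 101011 = 011111
  pos 5: 111111 XOR 101011 = 010100
  pos 6: 101000 XOR 101011 = 000011
  pos 10: 110000 XOR 101011 = 011011
Remainder (last 5 bits) = 11011. This is the CRC / FCS.

11011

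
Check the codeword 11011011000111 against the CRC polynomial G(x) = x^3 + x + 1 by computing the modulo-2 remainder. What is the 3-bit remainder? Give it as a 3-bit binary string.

Modulo-2 division of 11011011000111 by 1011:
  pos 0: 1101 XOR 1011 = 0110
  pos 1: 1101 XOR 1011 = 0110
  pos 2: 1100 XOR 1011 = 0111
  pos 3: 1111 XOR 1011 = 0100
  pos 4: 1001 XOR 1011 = 0010
  pos 6: 1000 XOR 1011 = 0011
  pos 8: 1101 XOR 1011 = 0110
  pos 9: 1101 XOR 1011 = 0110
  pos 10: 1101 XOR 1011 = 0110
Remainder = 110 (nonzero — an error is detected).

110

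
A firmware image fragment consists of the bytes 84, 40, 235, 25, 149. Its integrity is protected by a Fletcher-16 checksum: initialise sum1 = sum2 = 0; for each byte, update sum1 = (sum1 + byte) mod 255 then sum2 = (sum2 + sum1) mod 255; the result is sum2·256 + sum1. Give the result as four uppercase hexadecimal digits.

Running sums (mod 255):
  after byte 0 (84): sum1=84, sum2=84
  after byte 1 (40): sum1=124, sum2=208
  after byte 2 (235): sum1=104, sum2=57
  after byte 3 (25): sum1=129, sum2=186
  after byte 4 (149): sum1=23, sum2=209
Checksum = sum2·256 + sum1 = 209·256 + 23 = 53527 = 0xD117.

D117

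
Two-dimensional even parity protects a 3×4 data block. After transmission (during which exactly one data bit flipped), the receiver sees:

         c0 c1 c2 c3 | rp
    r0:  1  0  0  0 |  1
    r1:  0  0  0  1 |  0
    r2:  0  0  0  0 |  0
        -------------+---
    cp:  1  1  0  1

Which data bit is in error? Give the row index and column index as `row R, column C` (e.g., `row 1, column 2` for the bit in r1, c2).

Recompute each row's even parity and compare to rp:
  r0: data parity 1, sent rp 1 → ok
  r1: data parity 1, sent rp 0 → mismatch
  r2: data parity 0, sent rp 0 → ok
Recompute each column's even parity and compare to cp:
  c0: data parity 1, sent cp 1 → ok
  c1: data parity 0, sent cp 1 → mismatch
  c2: data parity 0, sent cp 0 → ok
  c3: data parity 1, sent cp 1 → ok
Exactly one row (r1) and one column (c1) fail → the flipped bit is at their intersection.

row 1, column 1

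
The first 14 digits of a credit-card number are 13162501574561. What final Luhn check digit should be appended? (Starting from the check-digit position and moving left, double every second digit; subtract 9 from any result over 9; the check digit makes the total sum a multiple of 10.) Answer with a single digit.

1

Partial digits right→left: 1 6 5 4 7 5 1 0 5 2 6 1 3 1
Double every second digit counting from the check-digit position (so the 1st, 3rd, 5th, ... of the partial from the right).
  doubled (with −9 where >9): 2 1 5 2 1 3 6 → sum 20
  kept as-is: 6 4 5 0 2 1 1 → sum 19
Total = 20 + 19 = 39.
Check digit = (10 − (39 mod 10)) mod 10 = 1.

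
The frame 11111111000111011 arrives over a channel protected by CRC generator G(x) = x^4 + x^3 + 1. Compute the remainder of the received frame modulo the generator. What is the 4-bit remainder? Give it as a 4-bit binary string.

Modulo-2 division of 11111111000111011 by 11001:
  pos 0: 11111 XOR 11001 = 00110
  pos 2: 11011 XOR 11001 = 00010
  pos 5: 10100 XOR 11001 = 01101
  pos 6: 11010 XOR 11001 = 00011
  pos 9: 11111 XOR 11001 = 00110
  pos 11: 11001 XOR 11001 = 00000
Remainder = 0001 (nonzero — an error is detected).

0001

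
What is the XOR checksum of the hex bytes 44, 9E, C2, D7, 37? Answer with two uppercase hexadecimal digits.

F8

XOR the bytes together:
  start with 0x44
  0x44 ⊕ 0x9E = 0xDA
  0xDA ⊕ 0xC2 = 0x18
  0x18 ⊕ 0xD7 = 0xCF
  0xCF ⊕ 0x37 = 0xF8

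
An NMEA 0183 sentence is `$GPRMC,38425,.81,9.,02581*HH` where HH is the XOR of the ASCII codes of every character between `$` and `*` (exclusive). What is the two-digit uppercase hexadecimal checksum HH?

7D

XOR the ASCII codes of the payload characters:
  'G' = 0x47 → acc = 0x47
  'P' = 0x50 → acc = 0x17
  'R' = 0x52 → acc = 0x45
  'M' = 0x4D → acc = 0x08
  'C' = 0x43 → acc = 0x4B
  ',' = 0x2C → acc = 0x67
  '3' = 0x33 → acc = 0x54
  '8' = 0x38 → acc = 0x6C
  '4' = 0x34 → acc = 0x58
  '2' = 0x32 → acc = 0x6A
  '5' = 0x35 → acc = 0x5F
  ',' = 0x2C → acc = 0x73
  '.' = 0x2E → acc = 0x5D
  '8' = 0x38 → acc = 0x65
  '1' = 0x31 → acc = 0x54
  ',' = 0x2C → acc = 0x78
  '9' = 0x39 → acc = 0x41
  '.' = 0x2E → acc = 0x6F
  ',' = 0x2C → acc = 0x43
  '0' = 0x30 → acc = 0x73
  '2' = 0x32 → acc = 0x41
  '5' = 0x35 → acc = 0x74
  '8' = 0x38 → acc = 0x4C
  '1' = 0x31 → acc = 0x7D
Checksum = 0x7D.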